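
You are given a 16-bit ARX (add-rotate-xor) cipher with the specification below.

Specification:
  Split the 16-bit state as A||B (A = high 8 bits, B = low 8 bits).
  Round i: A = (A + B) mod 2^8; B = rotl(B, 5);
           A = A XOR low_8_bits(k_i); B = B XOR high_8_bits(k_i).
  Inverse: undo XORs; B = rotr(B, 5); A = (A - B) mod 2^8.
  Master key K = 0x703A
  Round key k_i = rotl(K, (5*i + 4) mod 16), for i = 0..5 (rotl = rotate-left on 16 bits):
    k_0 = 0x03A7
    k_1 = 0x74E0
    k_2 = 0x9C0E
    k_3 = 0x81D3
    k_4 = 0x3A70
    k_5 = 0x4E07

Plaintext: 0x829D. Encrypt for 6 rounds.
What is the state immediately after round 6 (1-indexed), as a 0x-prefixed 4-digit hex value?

s_0 = plaintext = 0x829D
s_1 = Round(s_0, k_0) = 0xB8B0
s_2 = Round(s_1, k_1) = 0x8862
s_3 = Round(s_2, k_2) = 0xE4D0
s_4 = Round(s_3, k_3) = 0x679B
s_5 = Round(s_4, k_4) = 0x7249
s_6 = Round(s_5, k_5) = 0xBC67

0xBC67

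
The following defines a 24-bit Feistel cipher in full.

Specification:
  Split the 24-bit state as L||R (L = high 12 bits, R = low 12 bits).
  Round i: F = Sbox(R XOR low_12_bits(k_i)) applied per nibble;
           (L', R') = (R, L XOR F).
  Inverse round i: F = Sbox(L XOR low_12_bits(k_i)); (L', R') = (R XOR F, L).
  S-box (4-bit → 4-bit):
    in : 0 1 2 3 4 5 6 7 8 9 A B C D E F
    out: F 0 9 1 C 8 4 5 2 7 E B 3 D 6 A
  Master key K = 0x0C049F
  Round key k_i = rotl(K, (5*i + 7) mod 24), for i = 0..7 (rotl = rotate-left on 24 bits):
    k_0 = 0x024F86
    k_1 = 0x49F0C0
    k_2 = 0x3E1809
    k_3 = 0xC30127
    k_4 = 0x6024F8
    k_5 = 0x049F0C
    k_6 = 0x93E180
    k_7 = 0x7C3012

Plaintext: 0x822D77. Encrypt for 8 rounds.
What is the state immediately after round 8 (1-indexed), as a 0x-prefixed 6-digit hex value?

0x389369

s_0 = plaintext = 0x822D77
s_1 = Round(s_0, k_0) = 0xD77182
s_2 = Round(s_1, k_1) = 0x182DBE
s_3 = Round(s_2, k_2) = 0xDBE937
s_4 = Round(s_3, k_3) = 0x937FB1
s_5 = Round(s_4, k_4) = 0xFB12F0
s_6 = Round(s_5, k_5) = 0x2F0212
s_7 = Round(s_6, k_6) = 0x212389
s_8 = Round(s_7, k_7) = 0x389369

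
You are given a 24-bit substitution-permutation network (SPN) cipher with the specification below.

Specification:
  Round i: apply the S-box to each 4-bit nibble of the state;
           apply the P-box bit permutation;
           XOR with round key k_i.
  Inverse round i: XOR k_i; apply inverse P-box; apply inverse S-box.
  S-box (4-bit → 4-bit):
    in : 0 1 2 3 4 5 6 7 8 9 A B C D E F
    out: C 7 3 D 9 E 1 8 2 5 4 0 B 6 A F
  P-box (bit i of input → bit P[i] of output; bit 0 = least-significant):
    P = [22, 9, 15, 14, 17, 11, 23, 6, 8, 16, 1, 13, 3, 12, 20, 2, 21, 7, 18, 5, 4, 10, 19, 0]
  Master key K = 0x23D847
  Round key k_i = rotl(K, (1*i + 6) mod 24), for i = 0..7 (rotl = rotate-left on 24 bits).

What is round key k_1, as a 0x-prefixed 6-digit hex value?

K = 0x23D847
k_0 = rotl(K, (1*0+6) mod 24) = rotl(K, 6) = 0xF611C8
k_1 = rotl(K, (1*1+6) mod 24) = rotl(K, 7) = 0xEC2391

0xEC2391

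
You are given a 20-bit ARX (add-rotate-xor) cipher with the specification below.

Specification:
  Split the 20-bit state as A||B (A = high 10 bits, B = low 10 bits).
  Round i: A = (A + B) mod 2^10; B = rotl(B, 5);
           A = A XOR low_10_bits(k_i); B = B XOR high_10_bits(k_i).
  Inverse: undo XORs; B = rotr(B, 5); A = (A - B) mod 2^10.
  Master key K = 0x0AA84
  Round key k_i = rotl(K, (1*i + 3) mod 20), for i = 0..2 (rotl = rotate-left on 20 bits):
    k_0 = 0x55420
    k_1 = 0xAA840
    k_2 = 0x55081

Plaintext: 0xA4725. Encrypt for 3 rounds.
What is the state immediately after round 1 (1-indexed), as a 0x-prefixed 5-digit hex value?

s_0 = plaintext = 0xA4725
s_1 = Round(s_0, k_0) = 0x659EC
s_2 = Round(s_1, k_1) = 0xF0B25
s_3 = Round(s_2, k_2) = 0x999ED

0x659EC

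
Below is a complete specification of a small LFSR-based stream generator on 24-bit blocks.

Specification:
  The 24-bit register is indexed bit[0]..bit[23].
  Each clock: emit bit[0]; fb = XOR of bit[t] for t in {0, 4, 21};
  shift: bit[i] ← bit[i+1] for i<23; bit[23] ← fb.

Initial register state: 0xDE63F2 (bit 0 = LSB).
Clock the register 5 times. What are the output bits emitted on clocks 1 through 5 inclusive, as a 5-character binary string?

reg_0 = 0xDE63F2
clock 1: out=0, reg = 0xEF31F9
clock 2: out=1, reg = 0xF798FC
clock 3: out=0, reg = 0x7BCC7E
clock 4: out=0, reg = 0x3DE63F
clock 5: out=1, reg = 0x9EF31F

01001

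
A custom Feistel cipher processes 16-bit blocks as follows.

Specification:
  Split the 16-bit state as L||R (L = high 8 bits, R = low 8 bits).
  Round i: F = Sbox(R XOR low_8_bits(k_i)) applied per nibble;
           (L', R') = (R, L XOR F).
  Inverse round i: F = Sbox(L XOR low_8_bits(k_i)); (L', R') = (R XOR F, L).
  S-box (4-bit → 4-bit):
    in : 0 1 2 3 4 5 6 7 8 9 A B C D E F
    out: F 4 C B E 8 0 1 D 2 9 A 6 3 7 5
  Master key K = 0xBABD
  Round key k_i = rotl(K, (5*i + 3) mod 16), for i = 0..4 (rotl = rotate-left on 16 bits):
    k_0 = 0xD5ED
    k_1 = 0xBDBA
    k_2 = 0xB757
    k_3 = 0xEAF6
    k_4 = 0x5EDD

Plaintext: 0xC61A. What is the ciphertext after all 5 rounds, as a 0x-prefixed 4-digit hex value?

0x79DE

s_0 = plaintext = 0xC61A
s_1 = Round(s_0, k_0) = 0x1A97
s_2 = Round(s_1, k_1) = 0x97D9
s_3 = Round(s_2, k_2) = 0xD940
s_4 = Round(s_3, k_3) = 0x4079
s_5 = Round(s_4, k_4) = 0x79DE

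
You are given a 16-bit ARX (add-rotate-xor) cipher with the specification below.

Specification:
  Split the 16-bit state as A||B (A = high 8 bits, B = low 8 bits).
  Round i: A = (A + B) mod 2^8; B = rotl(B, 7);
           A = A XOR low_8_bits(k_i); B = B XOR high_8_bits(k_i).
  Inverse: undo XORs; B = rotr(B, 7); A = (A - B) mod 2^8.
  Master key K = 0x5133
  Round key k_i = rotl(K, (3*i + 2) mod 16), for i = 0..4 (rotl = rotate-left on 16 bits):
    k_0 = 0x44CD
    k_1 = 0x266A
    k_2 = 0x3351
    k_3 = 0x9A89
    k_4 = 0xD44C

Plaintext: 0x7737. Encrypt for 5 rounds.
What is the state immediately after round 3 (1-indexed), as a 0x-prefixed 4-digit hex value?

s_0 = plaintext = 0x7737
s_1 = Round(s_0, k_0) = 0x63DF
s_2 = Round(s_1, k_1) = 0x28C9
s_3 = Round(s_2, k_2) = 0xA0D7
s_4 = Round(s_3, k_3) = 0xFE71
s_5 = Round(s_4, k_4) = 0x236C

0xA0D7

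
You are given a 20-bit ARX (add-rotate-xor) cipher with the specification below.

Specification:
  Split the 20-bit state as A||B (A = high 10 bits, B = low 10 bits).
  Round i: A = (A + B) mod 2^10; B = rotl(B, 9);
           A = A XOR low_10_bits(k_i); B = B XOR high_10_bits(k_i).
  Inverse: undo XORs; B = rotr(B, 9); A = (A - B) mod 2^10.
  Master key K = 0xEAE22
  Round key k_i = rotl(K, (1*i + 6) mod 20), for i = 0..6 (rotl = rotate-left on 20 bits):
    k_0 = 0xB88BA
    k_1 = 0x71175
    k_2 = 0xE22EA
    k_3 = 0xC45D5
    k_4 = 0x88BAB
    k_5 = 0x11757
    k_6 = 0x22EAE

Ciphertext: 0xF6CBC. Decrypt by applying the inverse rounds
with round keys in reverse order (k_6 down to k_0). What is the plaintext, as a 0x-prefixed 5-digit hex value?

0x14D1C

s_0 = ciphertext = 0xF6CBC
s_1 = InvRound(s_0, k_6) = 0x41C6E
s_2 = InvRound(s_1, k_5) = 0x7E856
s_3 = InvRound(s_2, k_4) = 0x5A0E9
s_4 = InvRound(s_3, k_3) = 0x333F1
s_5 = InvRound(s_4, k_2) = 0x4D0F2
s_6 = InvRound(s_5, k_1) = 0x7566C
s_7 = InvRound(s_6, k_0) = 0x14D1C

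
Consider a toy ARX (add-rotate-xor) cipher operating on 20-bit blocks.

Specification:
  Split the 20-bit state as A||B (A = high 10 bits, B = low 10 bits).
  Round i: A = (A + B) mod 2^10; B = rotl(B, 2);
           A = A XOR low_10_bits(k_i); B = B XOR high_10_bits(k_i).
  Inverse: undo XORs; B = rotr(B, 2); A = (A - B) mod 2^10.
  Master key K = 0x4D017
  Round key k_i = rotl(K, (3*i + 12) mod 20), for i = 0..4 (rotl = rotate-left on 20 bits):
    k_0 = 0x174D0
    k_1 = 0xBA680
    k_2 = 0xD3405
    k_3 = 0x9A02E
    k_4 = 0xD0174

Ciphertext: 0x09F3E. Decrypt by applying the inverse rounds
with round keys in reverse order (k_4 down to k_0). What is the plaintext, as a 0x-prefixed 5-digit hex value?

0x3F678

s_0 = ciphertext = 0x09F3E
s_1 = InvRound(s_0, k_4) = 0xCD21F
s_2 = InvRound(s_1, k_3) = 0xFF71D
s_3 = InvRound(s_2, k_2) = 0xF9014
s_4 = InvRound(s_3, k_1) = 0xE95BF
s_5 = InvRound(s_4, k_0) = 0x3F678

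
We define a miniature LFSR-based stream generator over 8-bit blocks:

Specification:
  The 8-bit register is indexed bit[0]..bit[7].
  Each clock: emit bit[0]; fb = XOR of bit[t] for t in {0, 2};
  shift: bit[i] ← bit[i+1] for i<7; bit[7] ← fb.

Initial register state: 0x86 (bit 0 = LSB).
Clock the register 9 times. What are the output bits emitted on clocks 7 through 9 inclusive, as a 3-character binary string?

011

reg_0 = 0x86
clock 1: out=0, reg = 0xC3
clock 2: out=1, reg = 0xE1
clock 3: out=1, reg = 0xF0
clock 4: out=0, reg = 0x78
clock 5: out=0, reg = 0x3C
clock 6: out=0, reg = 0x9E
clock 7: out=0, reg = 0xCF
clock 8: out=1, reg = 0x67
clock 9: out=1, reg = 0x33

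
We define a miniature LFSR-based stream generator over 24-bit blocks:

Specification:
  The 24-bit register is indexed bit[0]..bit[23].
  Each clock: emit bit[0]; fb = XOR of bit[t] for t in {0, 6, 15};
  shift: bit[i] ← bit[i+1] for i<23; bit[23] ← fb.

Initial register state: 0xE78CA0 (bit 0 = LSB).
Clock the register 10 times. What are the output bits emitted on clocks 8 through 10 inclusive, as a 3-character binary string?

100

reg_0 = 0xE78CA0
clock 1: out=0, reg = 0xF3C650
clock 2: out=0, reg = 0x79E328
clock 3: out=0, reg = 0xBCF194
clock 4: out=0, reg = 0xDE78CA
clock 5: out=0, reg = 0xEF3C65
clock 6: out=1, reg = 0x779E32
clock 7: out=0, reg = 0xBBCF19
clock 8: out=1, reg = 0x5DE78C
clock 9: out=0, reg = 0xAEF3C6
clock 10: out=0, reg = 0x5779E3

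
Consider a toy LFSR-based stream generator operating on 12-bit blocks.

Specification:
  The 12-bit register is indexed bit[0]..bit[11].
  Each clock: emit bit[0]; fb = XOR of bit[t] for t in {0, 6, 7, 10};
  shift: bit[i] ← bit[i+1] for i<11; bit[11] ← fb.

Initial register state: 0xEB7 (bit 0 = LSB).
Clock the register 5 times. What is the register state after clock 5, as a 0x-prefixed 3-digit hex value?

reg_0 = 0xEB7
clock 1: out=1, reg = 0xF5B
clock 2: out=1, reg = 0xFAD
clock 3: out=1, reg = 0xFD6
clock 4: out=0, reg = 0xFEB
clock 5: out=1, reg = 0x7F5

0x7F5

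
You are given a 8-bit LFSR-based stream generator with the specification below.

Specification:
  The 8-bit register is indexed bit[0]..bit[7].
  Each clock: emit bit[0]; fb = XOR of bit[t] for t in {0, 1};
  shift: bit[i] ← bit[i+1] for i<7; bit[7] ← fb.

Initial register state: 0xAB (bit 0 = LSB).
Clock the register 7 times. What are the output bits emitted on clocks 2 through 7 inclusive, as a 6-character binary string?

reg_0 = 0xAB
clock 1: out=1, reg = 0x55
clock 2: out=1, reg = 0xAA
clock 3: out=0, reg = 0xD5
clock 4: out=1, reg = 0xEA
clock 5: out=0, reg = 0xF5
clock 6: out=1, reg = 0xFA
clock 7: out=0, reg = 0xFD

101010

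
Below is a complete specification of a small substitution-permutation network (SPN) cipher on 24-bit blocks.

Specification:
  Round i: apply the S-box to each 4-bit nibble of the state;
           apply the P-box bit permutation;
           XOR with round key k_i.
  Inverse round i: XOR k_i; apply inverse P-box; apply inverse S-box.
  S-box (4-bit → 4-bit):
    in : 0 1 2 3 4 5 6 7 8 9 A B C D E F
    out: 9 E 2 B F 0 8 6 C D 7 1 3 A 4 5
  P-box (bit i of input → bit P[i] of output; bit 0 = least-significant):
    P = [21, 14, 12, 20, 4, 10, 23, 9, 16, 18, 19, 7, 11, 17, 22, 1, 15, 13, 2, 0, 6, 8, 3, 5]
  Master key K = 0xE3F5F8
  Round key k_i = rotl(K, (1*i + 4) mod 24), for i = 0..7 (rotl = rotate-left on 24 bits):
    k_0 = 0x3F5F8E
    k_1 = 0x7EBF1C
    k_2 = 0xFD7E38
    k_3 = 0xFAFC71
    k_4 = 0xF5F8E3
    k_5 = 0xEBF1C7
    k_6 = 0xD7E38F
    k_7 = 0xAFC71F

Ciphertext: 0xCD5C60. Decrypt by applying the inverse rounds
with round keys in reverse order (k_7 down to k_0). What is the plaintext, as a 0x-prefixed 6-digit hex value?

0x797DC0

s_0 = ciphertext = 0xCD5C60
s_1 = InvRound(s_0, k_7) = 0x49450F
s_2 = InvRound(s_1, k_6) = 0x5C2116
s_3 = InvRound(s_2, k_5) = 0xB023F4
s_4 = InvRound(s_3, k_4) = 0x299C07
s_5 = InvRound(s_4, k_3) = 0x071BFD
s_6 = InvRound(s_5, k_2) = 0xC17873
s_7 = InvRound(s_6, k_1) = 0x49DA13
s_8 = InvRound(s_7, k_0) = 0x797DC0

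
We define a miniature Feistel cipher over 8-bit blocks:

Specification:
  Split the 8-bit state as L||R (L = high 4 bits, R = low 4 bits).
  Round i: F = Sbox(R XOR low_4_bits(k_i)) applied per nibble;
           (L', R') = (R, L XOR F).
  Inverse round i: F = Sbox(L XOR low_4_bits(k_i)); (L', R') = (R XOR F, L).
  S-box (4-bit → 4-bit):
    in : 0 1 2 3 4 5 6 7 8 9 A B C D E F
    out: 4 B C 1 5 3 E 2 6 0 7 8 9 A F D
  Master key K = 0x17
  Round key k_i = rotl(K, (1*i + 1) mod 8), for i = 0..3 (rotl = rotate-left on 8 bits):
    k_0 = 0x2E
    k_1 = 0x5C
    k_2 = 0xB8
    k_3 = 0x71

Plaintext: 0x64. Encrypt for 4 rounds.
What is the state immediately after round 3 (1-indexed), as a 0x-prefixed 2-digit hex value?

s_0 = plaintext = 0x64
s_1 = Round(s_0, k_0) = 0x41
s_2 = Round(s_1, k_1) = 0x1E
s_3 = Round(s_2, k_2) = 0xEF
s_4 = Round(s_3, k_3) = 0xF1

0xEF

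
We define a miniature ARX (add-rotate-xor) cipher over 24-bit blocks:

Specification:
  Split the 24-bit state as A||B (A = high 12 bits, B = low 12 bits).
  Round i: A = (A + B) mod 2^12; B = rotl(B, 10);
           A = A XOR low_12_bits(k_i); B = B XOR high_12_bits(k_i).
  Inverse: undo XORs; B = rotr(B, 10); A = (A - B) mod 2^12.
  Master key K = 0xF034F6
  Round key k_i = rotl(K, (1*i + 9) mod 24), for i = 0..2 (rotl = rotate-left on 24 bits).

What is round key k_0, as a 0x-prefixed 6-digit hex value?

K = 0xF034F6
k_0 = rotl(K, (1*0+9) mod 24) = rotl(K, 9) = 0x69EDE0

0x69EDE0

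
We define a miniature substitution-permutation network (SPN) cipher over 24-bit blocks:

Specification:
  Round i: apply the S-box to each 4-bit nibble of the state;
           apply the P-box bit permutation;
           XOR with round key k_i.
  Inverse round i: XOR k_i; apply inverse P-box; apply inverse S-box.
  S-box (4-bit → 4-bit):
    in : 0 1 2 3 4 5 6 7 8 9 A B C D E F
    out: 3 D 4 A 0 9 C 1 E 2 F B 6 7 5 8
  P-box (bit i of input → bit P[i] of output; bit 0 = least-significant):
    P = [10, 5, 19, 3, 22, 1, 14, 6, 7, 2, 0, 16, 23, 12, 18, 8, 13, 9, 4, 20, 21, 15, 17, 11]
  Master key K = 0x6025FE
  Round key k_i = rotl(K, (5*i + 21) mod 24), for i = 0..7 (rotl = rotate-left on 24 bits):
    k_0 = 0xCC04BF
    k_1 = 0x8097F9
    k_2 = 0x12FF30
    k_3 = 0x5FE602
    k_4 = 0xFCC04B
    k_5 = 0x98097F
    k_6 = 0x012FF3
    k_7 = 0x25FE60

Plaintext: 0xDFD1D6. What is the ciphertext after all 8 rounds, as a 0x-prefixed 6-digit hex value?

0x24E76F

s_0 = plaintext = 0xDFD1D6
s_1 = Round(s_0, k_0) = 0x33D434
s_2 = Round(s_1, k_1) = 0x140DBB
s_3 = Round(s_2, k_2) = 0xF0E3DF
s_4 = Round(s_3, k_3) = 0x9A8C0C
s_5 = Round(s_4, k_4) = 0xA0737C
s_6 = Round(s_5, k_5) = 0x73A35B
s_7 = Round(s_6, k_6) = 0xF4389F
s_8 = Round(s_7, k_7) = 0x24E76F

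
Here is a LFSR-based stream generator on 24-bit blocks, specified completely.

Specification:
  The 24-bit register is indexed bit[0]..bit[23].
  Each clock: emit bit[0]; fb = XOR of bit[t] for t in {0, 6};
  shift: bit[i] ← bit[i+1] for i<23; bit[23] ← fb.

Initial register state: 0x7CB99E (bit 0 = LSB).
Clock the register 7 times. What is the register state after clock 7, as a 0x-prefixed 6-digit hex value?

reg_0 = 0x7CB99E
clock 1: out=0, reg = 0x3E5CCF
clock 2: out=1, reg = 0x1F2E67
clock 3: out=1, reg = 0x0F9733
clock 4: out=1, reg = 0x87CB99
clock 5: out=1, reg = 0xC3E5CC
clock 6: out=0, reg = 0xE1F2E6
clock 7: out=0, reg = 0xF0F973

0xF0F973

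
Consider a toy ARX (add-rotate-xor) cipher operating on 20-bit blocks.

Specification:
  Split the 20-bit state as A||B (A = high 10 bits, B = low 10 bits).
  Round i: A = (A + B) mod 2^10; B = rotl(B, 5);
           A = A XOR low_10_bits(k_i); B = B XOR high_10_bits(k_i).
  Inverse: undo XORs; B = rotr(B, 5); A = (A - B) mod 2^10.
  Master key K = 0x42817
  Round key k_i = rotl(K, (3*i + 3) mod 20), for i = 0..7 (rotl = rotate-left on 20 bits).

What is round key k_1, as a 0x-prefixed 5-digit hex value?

0xA05D0

K = 0x42817
k_0 = rotl(K, (3*0+3) mod 20) = rotl(K, 3) = 0x140BA
k_1 = rotl(K, (3*1+3) mod 20) = rotl(K, 6) = 0xA05D0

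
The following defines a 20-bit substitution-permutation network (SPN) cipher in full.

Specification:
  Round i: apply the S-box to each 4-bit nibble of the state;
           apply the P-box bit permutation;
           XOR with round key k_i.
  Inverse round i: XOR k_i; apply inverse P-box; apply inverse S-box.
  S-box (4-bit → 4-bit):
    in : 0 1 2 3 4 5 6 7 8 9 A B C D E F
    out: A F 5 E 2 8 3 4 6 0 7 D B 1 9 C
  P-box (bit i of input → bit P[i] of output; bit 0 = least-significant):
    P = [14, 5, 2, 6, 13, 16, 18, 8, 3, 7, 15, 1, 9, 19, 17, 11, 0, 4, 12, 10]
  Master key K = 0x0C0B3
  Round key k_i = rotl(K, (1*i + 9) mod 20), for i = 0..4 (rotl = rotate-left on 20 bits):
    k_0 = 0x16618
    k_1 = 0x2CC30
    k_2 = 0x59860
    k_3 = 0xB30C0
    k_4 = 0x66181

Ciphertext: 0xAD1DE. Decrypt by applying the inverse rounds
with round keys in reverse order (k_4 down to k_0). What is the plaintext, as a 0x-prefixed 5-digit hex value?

s_0 = ciphertext = 0xAD1DE
s_1 = InvRound(s_0, k_4) = 0xA4B2F
s_2 = InvRound(s_1, k_3) = 0x2ECC1
s_3 = InvRound(s_2, k_2) = 0xB74A6
s_4 = InvRound(s_3, k_1) = 0x80367
s_5 = InvRound(s_4, k_0) = 0xC4EC1

0xC4EC1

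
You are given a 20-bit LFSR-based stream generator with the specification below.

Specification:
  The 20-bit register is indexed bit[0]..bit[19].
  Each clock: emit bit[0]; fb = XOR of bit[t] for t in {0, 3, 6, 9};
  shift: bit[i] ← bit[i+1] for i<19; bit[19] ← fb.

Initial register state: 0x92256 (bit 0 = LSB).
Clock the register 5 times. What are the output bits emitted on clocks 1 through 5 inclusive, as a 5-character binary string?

01101

reg_0 = 0x92256
clock 1: out=0, reg = 0x4912B
clock 2: out=1, reg = 0x24895
clock 3: out=1, reg = 0x9244A
clock 4: out=0, reg = 0x49225
clock 5: out=1, reg = 0x24912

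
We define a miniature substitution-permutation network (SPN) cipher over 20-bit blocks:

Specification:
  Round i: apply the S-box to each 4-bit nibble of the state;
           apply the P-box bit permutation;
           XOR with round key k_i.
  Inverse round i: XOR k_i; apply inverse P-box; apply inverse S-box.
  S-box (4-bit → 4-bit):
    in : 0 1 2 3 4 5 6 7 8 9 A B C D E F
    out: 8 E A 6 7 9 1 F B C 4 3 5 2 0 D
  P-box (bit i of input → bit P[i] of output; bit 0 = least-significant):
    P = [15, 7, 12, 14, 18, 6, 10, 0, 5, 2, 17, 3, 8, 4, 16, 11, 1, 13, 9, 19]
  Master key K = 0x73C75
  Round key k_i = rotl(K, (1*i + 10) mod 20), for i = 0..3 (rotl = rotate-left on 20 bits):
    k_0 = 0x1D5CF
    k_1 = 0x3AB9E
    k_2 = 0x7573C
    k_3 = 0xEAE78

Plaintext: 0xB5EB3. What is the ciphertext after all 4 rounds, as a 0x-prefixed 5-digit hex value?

0xC67B4

s_0 = plaintext = 0xB5EB3
s_1 = Round(s_0, k_0) = 0x5EC0D
s_2 = Round(s_1, k_1) = 0x9AB3D
s_3 = Round(s_2, k_2) = 0xE51D8
s_4 = Round(s_3, k_3) = 0xC67B4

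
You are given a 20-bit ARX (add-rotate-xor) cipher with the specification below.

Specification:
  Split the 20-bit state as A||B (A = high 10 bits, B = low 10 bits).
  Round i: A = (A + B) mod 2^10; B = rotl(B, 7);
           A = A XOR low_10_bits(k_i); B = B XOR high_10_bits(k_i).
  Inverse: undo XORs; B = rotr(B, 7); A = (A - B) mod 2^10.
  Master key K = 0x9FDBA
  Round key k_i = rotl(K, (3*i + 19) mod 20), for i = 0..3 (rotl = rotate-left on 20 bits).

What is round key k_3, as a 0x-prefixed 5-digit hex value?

0xDBA9F

K = 0x9FDBA
k_0 = rotl(K, (3*0+19) mod 20) = rotl(K, 19) = 0x4FEDD
k_1 = rotl(K, (3*1+19) mod 20) = rotl(K, 2) = 0x7F6EA
k_2 = rotl(K, (3*2+19) mod 20) = rotl(K, 5) = 0xFB753
k_3 = rotl(K, (3*3+19) mod 20) = rotl(K, 8) = 0xDBA9F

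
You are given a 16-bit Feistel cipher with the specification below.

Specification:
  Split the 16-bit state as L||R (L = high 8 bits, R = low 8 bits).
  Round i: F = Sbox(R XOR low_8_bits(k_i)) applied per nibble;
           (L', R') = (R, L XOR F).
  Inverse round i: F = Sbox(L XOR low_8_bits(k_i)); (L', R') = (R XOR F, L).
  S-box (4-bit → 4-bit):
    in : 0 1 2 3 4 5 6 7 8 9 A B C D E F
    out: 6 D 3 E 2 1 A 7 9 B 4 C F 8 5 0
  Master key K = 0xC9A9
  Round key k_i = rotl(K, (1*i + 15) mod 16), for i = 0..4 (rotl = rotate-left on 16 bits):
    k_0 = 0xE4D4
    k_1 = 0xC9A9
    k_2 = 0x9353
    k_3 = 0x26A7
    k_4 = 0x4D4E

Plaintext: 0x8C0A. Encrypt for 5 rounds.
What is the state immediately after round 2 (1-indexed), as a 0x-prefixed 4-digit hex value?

0x094C

s_0 = plaintext = 0x8C0A
s_1 = Round(s_0, k_0) = 0x0A09
s_2 = Round(s_1, k_1) = 0x094C
s_3 = Round(s_2, k_2) = 0x4CD9
s_4 = Round(s_3, k_3) = 0xD939
s_5 = Round(s_4, k_4) = 0x39AE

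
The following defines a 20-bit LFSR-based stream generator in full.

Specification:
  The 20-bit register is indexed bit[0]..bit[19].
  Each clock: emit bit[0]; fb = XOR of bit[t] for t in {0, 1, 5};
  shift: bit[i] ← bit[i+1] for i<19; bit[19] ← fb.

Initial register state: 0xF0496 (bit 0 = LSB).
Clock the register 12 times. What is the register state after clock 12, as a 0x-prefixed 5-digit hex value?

reg_0 = 0xF0496
clock 1: out=0, reg = 0xF824B
clock 2: out=1, reg = 0x7C125
clock 3: out=1, reg = 0x3E092
clock 4: out=0, reg = 0x9F049
clock 5: out=1, reg = 0xCF824
clock 6: out=0, reg = 0xE7C12
clock 7: out=0, reg = 0xF3E09
clock 8: out=1, reg = 0xF9F04
clock 9: out=0, reg = 0x7CF82
clock 10: out=0, reg = 0xBE7C1
clock 11: out=1, reg = 0xDF3E0
clock 12: out=0, reg = 0xEF9F0

0xEF9F0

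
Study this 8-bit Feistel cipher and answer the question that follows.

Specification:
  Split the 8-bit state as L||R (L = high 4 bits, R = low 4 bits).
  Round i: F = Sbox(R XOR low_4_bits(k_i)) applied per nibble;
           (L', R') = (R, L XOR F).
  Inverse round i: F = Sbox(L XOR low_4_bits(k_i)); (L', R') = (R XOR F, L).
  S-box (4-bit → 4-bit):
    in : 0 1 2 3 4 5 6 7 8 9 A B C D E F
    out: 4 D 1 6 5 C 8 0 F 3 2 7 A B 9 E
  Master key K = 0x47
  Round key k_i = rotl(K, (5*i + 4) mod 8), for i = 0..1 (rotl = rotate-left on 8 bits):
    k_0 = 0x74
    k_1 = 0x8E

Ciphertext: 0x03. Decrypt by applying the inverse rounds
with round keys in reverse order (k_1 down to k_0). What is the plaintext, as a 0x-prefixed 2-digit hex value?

s_0 = ciphertext = 0x03
s_1 = InvRound(s_0, k_1) = 0xA0
s_2 = InvRound(s_1, k_0) = 0x9A

0x9A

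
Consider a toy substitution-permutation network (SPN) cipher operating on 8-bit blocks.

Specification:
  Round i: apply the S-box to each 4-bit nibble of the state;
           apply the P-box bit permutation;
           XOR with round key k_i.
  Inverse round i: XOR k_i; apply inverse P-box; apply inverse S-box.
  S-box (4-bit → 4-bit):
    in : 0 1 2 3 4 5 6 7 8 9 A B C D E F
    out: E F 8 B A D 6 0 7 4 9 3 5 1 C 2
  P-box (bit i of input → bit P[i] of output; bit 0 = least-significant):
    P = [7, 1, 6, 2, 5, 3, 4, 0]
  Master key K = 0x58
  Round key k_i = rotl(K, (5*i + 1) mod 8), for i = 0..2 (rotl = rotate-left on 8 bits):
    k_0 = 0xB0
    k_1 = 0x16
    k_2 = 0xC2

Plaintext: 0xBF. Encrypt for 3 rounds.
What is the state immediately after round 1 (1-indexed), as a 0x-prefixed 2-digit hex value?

s_0 = plaintext = 0xBF
s_1 = Round(s_0, k_0) = 0x9A
s_2 = Round(s_1, k_1) = 0x82
s_3 = Round(s_2, k_2) = 0xFE

0x9A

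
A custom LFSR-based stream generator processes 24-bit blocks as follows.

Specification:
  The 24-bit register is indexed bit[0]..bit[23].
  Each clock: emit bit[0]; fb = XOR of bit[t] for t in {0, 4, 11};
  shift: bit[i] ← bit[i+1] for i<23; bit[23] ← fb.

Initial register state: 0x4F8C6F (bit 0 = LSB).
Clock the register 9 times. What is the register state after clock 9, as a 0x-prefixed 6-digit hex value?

reg_0 = 0x4F8C6F
clock 1: out=1, reg = 0x27C637
clock 2: out=1, reg = 0x13E31B
clock 3: out=1, reg = 0x09F18D
clock 4: out=1, reg = 0x84F8C6
clock 5: out=0, reg = 0xC27C63
clock 6: out=1, reg = 0x613E31
clock 7: out=1, reg = 0xB09F18
clock 8: out=0, reg = 0x584F8C
clock 9: out=0, reg = 0xAC27C6

0xAC27C6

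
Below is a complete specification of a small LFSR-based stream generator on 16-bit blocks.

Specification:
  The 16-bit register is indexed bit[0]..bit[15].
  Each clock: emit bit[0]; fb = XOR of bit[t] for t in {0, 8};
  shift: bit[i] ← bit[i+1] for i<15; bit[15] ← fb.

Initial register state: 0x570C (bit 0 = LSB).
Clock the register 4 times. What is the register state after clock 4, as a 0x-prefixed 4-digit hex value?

reg_0 = 0x570C
clock 1: out=0, reg = 0xAB86
clock 2: out=0, reg = 0xD5C3
clock 3: out=1, reg = 0x6AE1
clock 4: out=1, reg = 0xB570

0xB570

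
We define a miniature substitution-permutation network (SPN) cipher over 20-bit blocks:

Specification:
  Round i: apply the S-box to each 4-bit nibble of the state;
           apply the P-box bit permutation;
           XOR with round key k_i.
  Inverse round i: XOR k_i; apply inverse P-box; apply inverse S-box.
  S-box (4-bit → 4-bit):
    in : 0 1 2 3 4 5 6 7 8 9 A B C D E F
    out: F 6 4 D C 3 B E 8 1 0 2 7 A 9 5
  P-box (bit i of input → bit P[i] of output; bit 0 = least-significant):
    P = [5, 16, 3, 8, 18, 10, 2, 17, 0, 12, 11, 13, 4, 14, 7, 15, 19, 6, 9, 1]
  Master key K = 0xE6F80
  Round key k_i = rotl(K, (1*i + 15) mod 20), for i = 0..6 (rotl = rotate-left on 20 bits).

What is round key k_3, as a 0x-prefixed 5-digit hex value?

0x39BE0

K = 0xE6F80
k_0 = rotl(K, (1*0+15) mod 20) = rotl(K, 15) = 0x0737C
k_1 = rotl(K, (1*1+15) mod 20) = rotl(K, 16) = 0x0E6F8
k_2 = rotl(K, (1*2+15) mod 20) = rotl(K, 17) = 0x1CDF0
k_3 = rotl(K, (1*3+15) mod 20) = rotl(K, 18) = 0x39BE0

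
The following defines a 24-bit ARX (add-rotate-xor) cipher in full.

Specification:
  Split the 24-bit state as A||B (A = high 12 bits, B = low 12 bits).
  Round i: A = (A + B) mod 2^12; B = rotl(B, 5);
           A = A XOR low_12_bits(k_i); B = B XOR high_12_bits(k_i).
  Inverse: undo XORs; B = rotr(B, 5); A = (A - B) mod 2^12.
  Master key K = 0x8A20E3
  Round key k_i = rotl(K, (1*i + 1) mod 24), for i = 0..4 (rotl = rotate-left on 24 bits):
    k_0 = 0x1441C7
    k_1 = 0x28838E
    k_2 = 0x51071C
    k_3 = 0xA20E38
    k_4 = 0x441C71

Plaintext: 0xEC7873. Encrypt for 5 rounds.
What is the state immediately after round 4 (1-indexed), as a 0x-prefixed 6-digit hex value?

s_0 = plaintext = 0xEC7873
s_1 = Round(s_0, k_0) = 0x6FDF34
s_2 = Round(s_1, k_1) = 0x5BF416
s_3 = Round(s_2, k_2) = 0xEC97D8
s_4 = Round(s_3, k_3) = 0x89912F
s_5 = Round(s_4, k_4) = 0x5B91A3

0x89912F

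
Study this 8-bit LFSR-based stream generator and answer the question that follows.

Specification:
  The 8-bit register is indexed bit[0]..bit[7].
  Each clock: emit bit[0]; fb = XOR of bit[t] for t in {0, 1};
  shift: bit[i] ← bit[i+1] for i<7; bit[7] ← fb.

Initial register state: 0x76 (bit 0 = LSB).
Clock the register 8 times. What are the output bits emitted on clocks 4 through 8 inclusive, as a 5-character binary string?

01110

reg_0 = 0x76
clock 1: out=0, reg = 0xBB
clock 2: out=1, reg = 0x5D
clock 3: out=1, reg = 0xAE
clock 4: out=0, reg = 0xD7
clock 5: out=1, reg = 0x6B
clock 6: out=1, reg = 0x35
clock 7: out=1, reg = 0x9A
clock 8: out=0, reg = 0xCD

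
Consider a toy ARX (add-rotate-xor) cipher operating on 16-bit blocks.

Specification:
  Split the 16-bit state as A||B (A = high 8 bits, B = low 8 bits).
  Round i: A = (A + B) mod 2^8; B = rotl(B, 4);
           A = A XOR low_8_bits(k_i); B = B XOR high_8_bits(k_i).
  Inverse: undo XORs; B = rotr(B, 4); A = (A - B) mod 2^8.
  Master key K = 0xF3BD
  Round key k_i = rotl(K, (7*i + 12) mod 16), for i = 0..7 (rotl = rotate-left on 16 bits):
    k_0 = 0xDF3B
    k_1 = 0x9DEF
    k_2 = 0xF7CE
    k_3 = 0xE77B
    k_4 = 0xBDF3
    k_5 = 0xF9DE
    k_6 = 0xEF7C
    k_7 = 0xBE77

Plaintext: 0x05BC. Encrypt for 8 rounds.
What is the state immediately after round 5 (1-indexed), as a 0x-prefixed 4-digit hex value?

s_0 = plaintext = 0x05BC
s_1 = Round(s_0, k_0) = 0xFA14
s_2 = Round(s_1, k_1) = 0xE1DC
s_3 = Round(s_2, k_2) = 0x733A
s_4 = Round(s_3, k_3) = 0xD644
s_5 = Round(s_4, k_4) = 0xE9F9
s_6 = Round(s_5, k_5) = 0x3C66
s_7 = Round(s_6, k_6) = 0xDE89
s_8 = Round(s_7, k_7) = 0x1026

0xE9F9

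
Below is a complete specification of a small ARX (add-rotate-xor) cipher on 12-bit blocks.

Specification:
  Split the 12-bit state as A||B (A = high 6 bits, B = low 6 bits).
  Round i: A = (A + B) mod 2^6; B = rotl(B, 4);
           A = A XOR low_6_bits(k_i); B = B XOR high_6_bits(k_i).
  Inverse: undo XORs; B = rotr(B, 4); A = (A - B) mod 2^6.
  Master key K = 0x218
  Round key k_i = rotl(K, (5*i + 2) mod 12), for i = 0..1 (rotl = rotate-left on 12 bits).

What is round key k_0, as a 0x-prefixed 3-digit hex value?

0x860

K = 0x218
k_0 = rotl(K, (5*0+2) mod 12) = rotl(K, 2) = 0x860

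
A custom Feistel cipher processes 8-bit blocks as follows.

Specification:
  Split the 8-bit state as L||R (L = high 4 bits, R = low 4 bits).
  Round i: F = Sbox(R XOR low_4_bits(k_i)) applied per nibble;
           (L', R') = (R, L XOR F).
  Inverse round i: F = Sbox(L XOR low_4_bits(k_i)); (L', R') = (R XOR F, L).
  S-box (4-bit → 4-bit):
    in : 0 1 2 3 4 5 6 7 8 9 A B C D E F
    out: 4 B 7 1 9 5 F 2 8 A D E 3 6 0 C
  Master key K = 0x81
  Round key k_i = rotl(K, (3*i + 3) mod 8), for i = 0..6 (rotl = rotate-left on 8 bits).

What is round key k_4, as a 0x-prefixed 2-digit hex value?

K = 0x81
k_0 = rotl(K, (3*0+3) mod 8) = rotl(K, 3) = 0x0C
k_1 = rotl(K, (3*1+3) mod 8) = rotl(K, 6) = 0x60
k_2 = rotl(K, (3*2+3) mod 8) = rotl(K, 1) = 0x03
k_3 = rotl(K, (3*3+3) mod 8) = rotl(K, 4) = 0x18
k_4 = rotl(K, (3*4+3) mod 8) = rotl(K, 7) = 0xC0

0xC0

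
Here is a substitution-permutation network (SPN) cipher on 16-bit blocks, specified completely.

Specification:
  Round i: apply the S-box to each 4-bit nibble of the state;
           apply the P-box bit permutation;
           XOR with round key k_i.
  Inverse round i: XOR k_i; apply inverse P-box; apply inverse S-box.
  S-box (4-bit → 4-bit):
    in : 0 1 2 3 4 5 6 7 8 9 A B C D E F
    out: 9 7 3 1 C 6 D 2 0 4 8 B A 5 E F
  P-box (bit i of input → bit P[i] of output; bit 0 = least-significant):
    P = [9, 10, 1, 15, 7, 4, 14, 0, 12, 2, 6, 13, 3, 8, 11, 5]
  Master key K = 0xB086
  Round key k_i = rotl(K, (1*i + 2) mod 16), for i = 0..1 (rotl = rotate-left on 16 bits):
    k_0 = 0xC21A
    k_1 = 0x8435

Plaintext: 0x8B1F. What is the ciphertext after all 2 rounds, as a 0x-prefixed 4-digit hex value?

0x207D

s_0 = plaintext = 0x8B1F
s_1 = Round(s_0, k_0) = 0x348C
s_2 = Round(s_1, k_1) = 0x207D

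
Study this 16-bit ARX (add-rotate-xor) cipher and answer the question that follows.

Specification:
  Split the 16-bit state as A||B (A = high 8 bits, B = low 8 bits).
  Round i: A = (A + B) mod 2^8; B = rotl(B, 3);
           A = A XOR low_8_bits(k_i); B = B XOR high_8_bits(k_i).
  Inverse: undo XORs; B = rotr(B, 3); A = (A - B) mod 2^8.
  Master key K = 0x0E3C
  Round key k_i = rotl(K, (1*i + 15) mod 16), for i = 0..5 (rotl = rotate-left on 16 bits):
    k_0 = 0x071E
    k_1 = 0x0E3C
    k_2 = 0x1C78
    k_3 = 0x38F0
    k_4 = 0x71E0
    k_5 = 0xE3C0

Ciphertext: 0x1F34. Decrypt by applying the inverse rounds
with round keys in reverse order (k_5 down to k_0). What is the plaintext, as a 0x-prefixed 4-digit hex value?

s_0 = ciphertext = 0x1F34
s_1 = InvRound(s_0, k_5) = 0xE5FA
s_2 = InvRound(s_1, k_4) = 0x9471
s_3 = InvRound(s_2, k_3) = 0x3B29
s_4 = InvRound(s_3, k_2) = 0x9DA6
s_5 = InvRound(s_4, k_1) = 0x8C15
s_6 = InvRound(s_5, k_0) = 0x5042

0x5042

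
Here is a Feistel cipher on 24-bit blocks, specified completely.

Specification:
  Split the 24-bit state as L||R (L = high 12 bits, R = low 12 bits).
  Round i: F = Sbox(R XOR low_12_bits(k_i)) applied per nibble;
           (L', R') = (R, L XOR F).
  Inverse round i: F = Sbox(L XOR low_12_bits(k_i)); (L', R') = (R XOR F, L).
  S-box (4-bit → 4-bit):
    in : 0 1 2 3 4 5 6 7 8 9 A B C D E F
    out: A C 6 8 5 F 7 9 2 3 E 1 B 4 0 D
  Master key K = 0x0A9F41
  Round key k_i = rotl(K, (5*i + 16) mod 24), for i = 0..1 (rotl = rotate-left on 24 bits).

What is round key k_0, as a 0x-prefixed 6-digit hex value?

0x410A9F

K = 0x0A9F41
k_0 = rotl(K, (5*0+16) mod 24) = rotl(K, 16) = 0x410A9F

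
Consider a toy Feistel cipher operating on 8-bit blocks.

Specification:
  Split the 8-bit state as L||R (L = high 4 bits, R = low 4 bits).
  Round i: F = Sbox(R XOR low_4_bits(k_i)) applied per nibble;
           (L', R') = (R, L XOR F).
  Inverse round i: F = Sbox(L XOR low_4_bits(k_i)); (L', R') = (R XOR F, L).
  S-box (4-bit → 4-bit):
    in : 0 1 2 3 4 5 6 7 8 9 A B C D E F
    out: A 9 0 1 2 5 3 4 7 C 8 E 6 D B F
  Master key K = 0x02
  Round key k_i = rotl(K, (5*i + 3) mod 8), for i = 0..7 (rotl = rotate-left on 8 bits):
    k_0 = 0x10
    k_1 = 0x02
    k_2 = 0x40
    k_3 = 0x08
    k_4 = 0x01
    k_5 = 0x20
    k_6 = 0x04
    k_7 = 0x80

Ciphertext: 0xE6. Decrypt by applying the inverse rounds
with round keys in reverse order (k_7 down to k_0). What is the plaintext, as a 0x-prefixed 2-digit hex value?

s_0 = ciphertext = 0xE6
s_1 = InvRound(s_0, k_7) = 0xDE
s_2 = InvRound(s_1, k_6) = 0x2D
s_3 = InvRound(s_2, k_5) = 0xD2
s_4 = InvRound(s_3, k_4) = 0x4D
s_5 = InvRound(s_4, k_3) = 0xB4
s_6 = InvRound(s_5, k_2) = 0xAB
s_7 = InvRound(s_6, k_1) = 0xCA
s_8 = InvRound(s_7, k_0) = 0xCC

0xCC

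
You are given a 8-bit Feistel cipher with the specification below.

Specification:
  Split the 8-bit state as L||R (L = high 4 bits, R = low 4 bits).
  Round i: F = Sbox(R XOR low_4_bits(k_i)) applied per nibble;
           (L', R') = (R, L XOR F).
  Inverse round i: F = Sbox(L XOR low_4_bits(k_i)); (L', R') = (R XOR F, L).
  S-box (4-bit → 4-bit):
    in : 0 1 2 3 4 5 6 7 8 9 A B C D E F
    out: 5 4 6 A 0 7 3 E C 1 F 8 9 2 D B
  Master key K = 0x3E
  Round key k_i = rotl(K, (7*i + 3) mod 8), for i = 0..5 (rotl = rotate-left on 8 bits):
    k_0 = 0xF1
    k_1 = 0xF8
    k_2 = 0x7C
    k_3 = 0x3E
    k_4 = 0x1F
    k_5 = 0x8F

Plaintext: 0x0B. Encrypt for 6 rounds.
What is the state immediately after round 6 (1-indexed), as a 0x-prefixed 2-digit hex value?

0x5F

s_0 = plaintext = 0x0B
s_1 = Round(s_0, k_0) = 0xBF
s_2 = Round(s_1, k_1) = 0xF5
s_3 = Round(s_2, k_2) = 0x5E
s_4 = Round(s_3, k_3) = 0xE0
s_5 = Round(s_4, k_4) = 0x05
s_6 = Round(s_5, k_5) = 0x5F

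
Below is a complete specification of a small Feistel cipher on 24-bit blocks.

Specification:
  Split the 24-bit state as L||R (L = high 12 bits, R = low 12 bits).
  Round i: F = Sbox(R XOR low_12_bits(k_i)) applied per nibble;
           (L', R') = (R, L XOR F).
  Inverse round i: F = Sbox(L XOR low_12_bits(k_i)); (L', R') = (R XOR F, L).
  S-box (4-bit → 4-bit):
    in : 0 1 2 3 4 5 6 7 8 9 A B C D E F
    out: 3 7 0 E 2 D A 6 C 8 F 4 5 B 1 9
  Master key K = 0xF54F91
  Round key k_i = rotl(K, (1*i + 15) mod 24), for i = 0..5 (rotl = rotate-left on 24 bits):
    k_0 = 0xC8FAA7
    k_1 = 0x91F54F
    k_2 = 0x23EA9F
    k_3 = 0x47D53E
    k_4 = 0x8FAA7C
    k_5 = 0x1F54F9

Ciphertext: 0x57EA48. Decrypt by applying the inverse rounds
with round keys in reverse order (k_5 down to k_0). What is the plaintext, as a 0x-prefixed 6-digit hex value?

0x235CEA

s_0 = ciphertext = 0x57EA48
s_1 = InvRound(s_0, k_5) = 0xD8E57E
s_2 = InvRound(s_1, k_4) = 0x3EED8E
s_3 = InvRound(s_2, k_3) = 0x73D3EE
s_4 = InvRound(s_3, k_2) = 0x81E73D
s_5 = InvRound(s_4, k_1) = 0xCEA81E
s_6 = InvRound(s_5, k_0) = 0x235CEA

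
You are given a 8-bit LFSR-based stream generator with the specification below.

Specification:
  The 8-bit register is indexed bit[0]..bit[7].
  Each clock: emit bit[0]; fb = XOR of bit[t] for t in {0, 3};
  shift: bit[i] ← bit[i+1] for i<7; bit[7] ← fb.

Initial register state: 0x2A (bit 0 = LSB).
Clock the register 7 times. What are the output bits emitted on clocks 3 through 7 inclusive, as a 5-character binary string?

01010

reg_0 = 0x2A
clock 1: out=0, reg = 0x95
clock 2: out=1, reg = 0xCA
clock 3: out=0, reg = 0xE5
clock 4: out=1, reg = 0xF2
clock 5: out=0, reg = 0x79
clock 6: out=1, reg = 0x3C
clock 7: out=0, reg = 0x9E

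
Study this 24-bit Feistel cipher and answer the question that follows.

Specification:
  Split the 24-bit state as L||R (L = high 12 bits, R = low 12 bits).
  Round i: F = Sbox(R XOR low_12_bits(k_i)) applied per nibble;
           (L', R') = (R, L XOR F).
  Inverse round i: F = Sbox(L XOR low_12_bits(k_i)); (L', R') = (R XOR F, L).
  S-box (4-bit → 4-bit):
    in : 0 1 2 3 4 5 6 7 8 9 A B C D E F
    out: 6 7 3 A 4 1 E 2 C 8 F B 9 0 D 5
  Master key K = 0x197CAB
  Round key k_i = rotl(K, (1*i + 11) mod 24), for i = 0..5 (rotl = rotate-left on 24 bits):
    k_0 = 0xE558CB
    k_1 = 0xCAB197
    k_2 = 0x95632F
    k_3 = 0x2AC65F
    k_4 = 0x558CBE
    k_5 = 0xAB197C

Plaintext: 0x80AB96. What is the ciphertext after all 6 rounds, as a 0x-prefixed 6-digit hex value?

s_0 = plaintext = 0x80AB96
s_1 = Round(s_0, k_0) = 0xB9621A
s_2 = Round(s_1, k_1) = 0x21A156
s_3 = Round(s_2, k_2) = 0x156132
s_4 = Round(s_3, k_3) = 0x1323B6
s_5 = Round(s_4, k_4) = 0x3B645E
s_6 = Round(s_5, k_5) = 0x45E385

0x45E385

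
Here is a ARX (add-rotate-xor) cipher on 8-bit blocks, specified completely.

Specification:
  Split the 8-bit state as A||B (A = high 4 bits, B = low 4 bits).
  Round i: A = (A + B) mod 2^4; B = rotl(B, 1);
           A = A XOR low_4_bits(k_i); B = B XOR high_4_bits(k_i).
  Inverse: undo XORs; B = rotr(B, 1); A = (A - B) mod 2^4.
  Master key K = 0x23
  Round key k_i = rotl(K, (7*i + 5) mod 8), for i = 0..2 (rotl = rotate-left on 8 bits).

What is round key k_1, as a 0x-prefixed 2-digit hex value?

K = 0x23
k_0 = rotl(K, (7*0+5) mod 8) = rotl(K, 5) = 0x64
k_1 = rotl(K, (7*1+5) mod 8) = rotl(K, 4) = 0x32

0x32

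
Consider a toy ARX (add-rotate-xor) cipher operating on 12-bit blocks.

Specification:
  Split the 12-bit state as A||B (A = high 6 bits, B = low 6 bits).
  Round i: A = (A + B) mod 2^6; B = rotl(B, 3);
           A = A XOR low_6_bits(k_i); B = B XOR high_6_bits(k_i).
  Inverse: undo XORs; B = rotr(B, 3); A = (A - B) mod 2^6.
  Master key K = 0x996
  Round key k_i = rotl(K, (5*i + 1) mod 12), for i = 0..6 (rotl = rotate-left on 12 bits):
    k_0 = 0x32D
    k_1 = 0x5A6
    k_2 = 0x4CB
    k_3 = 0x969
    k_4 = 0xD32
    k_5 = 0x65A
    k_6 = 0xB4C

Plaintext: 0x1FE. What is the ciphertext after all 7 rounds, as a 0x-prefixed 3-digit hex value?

0x3E4

s_0 = plaintext = 0x1FE
s_1 = Round(s_0, k_0) = 0xA3B
s_2 = Round(s_1, k_1) = 0x149
s_3 = Round(s_2, k_2) = 0x15A
s_4 = Round(s_3, k_3) = 0xDB6
s_5 = Round(s_4, k_4) = 0x782
s_6 = Round(s_5, k_5) = 0xE89
s_7 = Round(s_6, k_6) = 0x3E4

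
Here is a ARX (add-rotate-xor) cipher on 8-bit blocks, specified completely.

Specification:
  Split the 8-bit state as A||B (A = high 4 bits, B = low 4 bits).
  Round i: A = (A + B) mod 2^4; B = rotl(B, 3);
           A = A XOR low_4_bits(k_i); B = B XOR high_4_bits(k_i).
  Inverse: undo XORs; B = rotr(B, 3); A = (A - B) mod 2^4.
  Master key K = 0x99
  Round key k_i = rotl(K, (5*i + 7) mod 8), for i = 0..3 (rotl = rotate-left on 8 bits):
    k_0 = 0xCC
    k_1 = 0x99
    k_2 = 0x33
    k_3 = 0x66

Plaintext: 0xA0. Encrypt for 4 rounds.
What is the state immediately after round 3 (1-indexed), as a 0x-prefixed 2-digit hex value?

s_0 = plaintext = 0xA0
s_1 = Round(s_0, k_0) = 0x6C
s_2 = Round(s_1, k_1) = 0xBF
s_3 = Round(s_2, k_2) = 0x9C
s_4 = Round(s_3, k_3) = 0x30

0x9C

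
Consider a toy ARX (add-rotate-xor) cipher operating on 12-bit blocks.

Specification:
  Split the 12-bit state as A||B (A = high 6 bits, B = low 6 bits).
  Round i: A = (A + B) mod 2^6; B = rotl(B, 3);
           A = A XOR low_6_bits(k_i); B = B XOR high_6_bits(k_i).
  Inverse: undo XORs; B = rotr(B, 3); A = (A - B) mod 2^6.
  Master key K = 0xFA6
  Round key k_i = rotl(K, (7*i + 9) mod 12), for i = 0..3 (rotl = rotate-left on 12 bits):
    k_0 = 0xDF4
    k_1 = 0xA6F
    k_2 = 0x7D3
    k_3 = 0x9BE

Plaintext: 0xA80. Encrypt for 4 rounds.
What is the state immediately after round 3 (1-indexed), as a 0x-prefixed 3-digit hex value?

0x0A5

s_0 = plaintext = 0xA80
s_1 = Round(s_0, k_0) = 0x7B7
s_2 = Round(s_1, k_1) = 0xE97
s_3 = Round(s_2, k_2) = 0x0A5
s_4 = Round(s_3, k_3) = 0x64A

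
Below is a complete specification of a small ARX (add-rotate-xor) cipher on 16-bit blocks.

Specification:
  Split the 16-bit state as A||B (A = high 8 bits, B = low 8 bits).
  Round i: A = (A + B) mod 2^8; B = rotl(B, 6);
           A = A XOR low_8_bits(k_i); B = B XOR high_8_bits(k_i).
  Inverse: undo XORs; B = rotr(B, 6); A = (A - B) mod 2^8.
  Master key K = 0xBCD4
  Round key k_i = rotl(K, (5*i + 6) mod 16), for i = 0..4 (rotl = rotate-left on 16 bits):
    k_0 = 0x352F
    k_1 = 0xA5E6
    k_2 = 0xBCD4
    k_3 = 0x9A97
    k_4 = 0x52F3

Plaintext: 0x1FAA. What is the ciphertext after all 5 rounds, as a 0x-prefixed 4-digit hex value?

0x6836

s_0 = plaintext = 0x1FAA
s_1 = Round(s_0, k_0) = 0xE69F
s_2 = Round(s_1, k_1) = 0x6342
s_3 = Round(s_2, k_2) = 0x712C
s_4 = Round(s_3, k_3) = 0x0A91
s_5 = Round(s_4, k_4) = 0x6836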